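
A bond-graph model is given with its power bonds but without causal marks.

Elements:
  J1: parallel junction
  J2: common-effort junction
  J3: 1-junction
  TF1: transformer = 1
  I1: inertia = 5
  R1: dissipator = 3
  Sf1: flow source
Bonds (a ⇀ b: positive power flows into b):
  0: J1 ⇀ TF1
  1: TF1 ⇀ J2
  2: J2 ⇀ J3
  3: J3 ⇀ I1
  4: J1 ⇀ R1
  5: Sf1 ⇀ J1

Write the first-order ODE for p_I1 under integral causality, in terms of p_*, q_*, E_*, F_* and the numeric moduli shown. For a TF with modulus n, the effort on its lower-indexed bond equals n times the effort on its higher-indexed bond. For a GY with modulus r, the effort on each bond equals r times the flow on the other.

bond 5 →Sf1  (Sf1 fixes flow; stroke at Sf1)
bond 3 →I1  (I1: I, integral causality)
bond 2 →J3  (1-jn J3 has f-setter on 3)
bond 1 →J2  (closing 0-jn rule on J2)
bond 0 →TF1  (TF1 one-in-one-out from 1)
bond 4 →J1  (closing 0-jn rule on J1)

dp_I1/dt = 3*F_Sf1 - 3*p_I1/5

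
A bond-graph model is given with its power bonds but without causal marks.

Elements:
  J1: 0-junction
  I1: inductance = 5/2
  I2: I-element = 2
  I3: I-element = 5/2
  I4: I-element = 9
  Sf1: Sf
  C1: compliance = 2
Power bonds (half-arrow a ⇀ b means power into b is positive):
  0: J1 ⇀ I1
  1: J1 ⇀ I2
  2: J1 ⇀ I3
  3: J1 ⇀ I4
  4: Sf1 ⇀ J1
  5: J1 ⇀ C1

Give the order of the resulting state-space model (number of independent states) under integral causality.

5  (C1, I1, I2, I3, I4 all integral)

bond 4 →Sf1  (source Sf1 imposes f)
bond 0 →I1  (I1 integral (f out))
bond 1 →I2  (I2: I, integral causality)
bond 2 →I3  (prefer integral on I3)
bond 3 →I4  (prefer integral on I4)
bond 5 →J1  (J1 needs exactly one e-in)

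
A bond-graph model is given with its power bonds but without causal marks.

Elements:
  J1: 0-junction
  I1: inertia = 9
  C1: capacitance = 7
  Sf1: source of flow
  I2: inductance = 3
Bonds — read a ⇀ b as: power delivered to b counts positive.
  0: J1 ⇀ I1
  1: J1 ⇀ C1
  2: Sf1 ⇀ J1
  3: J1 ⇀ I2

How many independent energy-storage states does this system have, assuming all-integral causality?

b2 stroke→Sf1  (Sf1 fixes flow; stroke at Sf1)
b0 stroke→I1  (I1 integral (f out))
b1 stroke→J1  (C1 integral (e out))
b3 stroke→I2  (0-jn J1 has e-setter on 1)

3  (C1, I1, I2 all integral)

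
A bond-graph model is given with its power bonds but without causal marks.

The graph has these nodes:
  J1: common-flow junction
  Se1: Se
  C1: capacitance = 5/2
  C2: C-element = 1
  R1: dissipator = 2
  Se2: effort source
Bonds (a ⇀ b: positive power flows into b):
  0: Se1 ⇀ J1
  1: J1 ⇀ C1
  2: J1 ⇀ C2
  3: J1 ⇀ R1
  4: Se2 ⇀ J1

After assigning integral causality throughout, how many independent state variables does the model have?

β0 →J1  (Se1: effort source, stroke at far end)
β4 →J1  (source Se2 imposes e)
β1 →J1  (C1 outputs effort q/C1)
β2 →J1  (C2: C, integral causality)
β3 →R1  (J1 needs exactly one f-in)

2  (C1, C2 all integral)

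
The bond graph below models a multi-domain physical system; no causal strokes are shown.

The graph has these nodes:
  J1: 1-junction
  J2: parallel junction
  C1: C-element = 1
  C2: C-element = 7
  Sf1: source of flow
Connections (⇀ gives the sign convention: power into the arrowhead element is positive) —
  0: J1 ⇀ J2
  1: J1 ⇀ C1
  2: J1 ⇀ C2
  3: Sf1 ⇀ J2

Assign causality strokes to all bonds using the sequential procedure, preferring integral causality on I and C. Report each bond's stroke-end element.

#0 →J2
#1 →J1
#2 →J1
#3 →Sf1

β3 |Sf1  (Sf1 fixes flow; stroke at Sf1)
β0 |J2  (only one effort-in slot at J2)
β1 |J1  (J1: bond 0 brought flow, rest push out)
β2 |J1  (J1 flow already set via bond 0)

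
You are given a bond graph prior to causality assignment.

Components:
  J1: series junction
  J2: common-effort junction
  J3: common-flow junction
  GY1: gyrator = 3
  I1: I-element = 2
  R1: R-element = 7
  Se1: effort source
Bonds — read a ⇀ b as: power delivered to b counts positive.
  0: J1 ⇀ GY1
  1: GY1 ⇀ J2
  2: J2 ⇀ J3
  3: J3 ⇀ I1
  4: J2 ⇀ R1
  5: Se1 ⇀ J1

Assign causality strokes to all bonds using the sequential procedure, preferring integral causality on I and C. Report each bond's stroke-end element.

b0 stroke at GY1
b1 stroke at GY1
b2 stroke at J3
b3 stroke at I1
b4 stroke at J2
b5 stroke at J1

#5 |J1  (Se1 (Se) sets effort on bond)
#0 |GY1  (closing 1-jn rule on J1)
#1 |GY1  (GY1 both-in/both-out from 0)
#3 |I1  (I1: I, integral causality)
#2 |J3  (1-jn J3 has f-setter on 3)
#4 |J2  (only one effort-in slot at J2)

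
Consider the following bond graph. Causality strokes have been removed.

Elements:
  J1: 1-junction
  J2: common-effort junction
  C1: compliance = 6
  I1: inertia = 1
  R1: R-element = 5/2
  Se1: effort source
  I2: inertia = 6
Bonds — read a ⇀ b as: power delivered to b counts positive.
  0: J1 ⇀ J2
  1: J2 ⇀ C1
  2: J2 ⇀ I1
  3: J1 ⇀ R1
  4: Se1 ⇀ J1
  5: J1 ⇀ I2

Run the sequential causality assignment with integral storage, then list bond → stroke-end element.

β4 →J1  (source Se1 imposes e)
β1 →J2  (C1 outputs effort q/C1)
β0 →J1  (0-jn J2 has e-setter on 1)
β2 →I1  (J2 effort already set via bond 1)
β5 →I2  (I2 integral (f out))
β3 →J1  (J1: bond 5 brought flow, rest push out)

bond 0 stroke at J1
bond 1 stroke at J2
bond 2 stroke at I1
bond 3 stroke at J1
bond 4 stroke at J1
bond 5 stroke at I2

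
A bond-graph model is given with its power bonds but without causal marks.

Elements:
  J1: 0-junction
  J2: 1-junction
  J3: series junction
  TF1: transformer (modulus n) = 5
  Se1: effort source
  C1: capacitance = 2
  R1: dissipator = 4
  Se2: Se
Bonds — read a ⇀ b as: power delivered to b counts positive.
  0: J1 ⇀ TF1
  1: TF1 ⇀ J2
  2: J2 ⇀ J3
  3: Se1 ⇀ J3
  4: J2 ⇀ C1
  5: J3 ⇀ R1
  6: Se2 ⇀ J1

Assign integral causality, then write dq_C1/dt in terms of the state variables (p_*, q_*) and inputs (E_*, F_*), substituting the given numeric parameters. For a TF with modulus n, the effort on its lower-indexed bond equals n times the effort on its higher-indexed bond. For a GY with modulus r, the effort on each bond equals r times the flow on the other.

bond 3 →J3  (Se1: effort source, stroke at far end)
bond 6 →J1  (Se2 (Se) sets effort on bond)
bond 0 →TF1  (0-jn J1 has e-setter on 6)
bond 1 →J2  (TF TF1: opposite of bond 0)
bond 4 →J2  (C1: C, integral causality)
bond 2 →J3  (J2 needs exactly one f-in)
bond 5 →R1  (closing 1-jn rule on J3)

dq_C1/dt = E_Se1/4 + E_Se2/20 - q_C1/8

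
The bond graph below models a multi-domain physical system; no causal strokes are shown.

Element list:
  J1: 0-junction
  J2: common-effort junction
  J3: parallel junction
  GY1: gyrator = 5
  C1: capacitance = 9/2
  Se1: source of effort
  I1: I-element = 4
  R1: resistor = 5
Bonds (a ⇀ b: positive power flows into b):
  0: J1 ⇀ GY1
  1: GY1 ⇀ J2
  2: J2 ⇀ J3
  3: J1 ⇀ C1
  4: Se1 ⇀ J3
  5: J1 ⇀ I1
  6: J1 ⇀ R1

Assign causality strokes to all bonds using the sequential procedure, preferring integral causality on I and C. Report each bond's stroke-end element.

β0 →GY1
β1 →GY1
β2 →J2
β3 →J1
β4 →J3
β5 →I1
β6 →R1

#4 stroke at J3  (Se1 fixes effort; stroke away)
#2 stroke at J2  (J3 effort already set via bond 4)
#1 stroke at GY1  (J2 effort already set via bond 2)
#0 stroke at GY1  (GY1 both-in/both-out from 1)
#3 stroke at J1  (C1 outputs effort q/C1)
#5 stroke at I1  (common-e at J1 fixed by 3)
#6 stroke at R1  (common-e at J1 fixed by 3)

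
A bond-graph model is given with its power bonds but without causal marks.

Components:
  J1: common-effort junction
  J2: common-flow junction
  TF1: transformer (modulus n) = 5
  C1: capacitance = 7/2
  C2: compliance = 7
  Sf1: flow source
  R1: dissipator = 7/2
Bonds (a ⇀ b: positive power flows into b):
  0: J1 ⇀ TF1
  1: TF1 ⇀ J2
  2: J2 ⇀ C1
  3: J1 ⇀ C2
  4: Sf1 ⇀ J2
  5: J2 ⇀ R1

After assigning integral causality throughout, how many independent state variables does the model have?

bond 4 stroke at Sf1  (source Sf1 imposes f)
bond 1 stroke at J2  (common-f at J2 fixed by 4)
bond 2 stroke at J2  (J2 flow already set via bond 4)
bond 5 stroke at J2  (1-jn J2 has f-setter on 4)
bond 0 stroke at TF1  (through TF1, causality passes straight; one stroke at TF1)
bond 3 stroke at J1  (only one effort-in slot at J1)

2  (C1, C2 all integral)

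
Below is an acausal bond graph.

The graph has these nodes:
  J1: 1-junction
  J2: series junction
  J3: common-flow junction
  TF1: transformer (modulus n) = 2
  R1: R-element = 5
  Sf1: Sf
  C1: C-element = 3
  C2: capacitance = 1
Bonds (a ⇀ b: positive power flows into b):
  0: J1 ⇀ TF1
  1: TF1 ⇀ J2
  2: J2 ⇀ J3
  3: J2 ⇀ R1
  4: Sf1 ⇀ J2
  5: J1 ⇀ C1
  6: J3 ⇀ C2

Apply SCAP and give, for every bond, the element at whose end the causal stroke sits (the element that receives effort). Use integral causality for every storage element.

#0 |TF1
#1 |J2
#2 |J2
#3 |J2
#4 |Sf1
#5 |J1
#6 |J3

b4 →Sf1  (Sf1 (Sf) sets flow on bond)
b1 →J2  (J2 flow already set via bond 4)
b2 →J2  (J2: bond 4 brought flow, rest push out)
b3 →J2  (common-f at J2 fixed by 4)
b6 →J3  (1-jn J3 has f-setter on 2)
b0 →TF1  (TF TF1: opposite of bond 1)
b5 →J1  (J1 flow already set via bond 0)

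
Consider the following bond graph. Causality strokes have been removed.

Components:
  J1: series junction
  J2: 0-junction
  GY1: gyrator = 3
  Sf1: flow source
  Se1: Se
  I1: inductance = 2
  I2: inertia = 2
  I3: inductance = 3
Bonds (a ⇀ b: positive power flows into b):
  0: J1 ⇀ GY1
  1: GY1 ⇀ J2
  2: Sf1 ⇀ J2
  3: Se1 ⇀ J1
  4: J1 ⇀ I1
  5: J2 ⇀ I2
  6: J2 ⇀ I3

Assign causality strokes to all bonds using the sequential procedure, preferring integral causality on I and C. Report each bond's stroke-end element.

bond 2 →Sf1  (Sf1: flow source, stroke at near end)
bond 3 →J1  (Se1: effort source, stroke at far end)
bond 4 →I1  (prefer integral on I1)
bond 0 →J1  (J1: bond 4 brought flow, rest push out)
bond 1 →J2  (GY1 both-in/both-out from 0)
bond 5 →I2  (J2: bond 1 brought effort, rest push out)
bond 6 →I3  (J2 effort already set via bond 1)

bond 0 →J1
bond 1 →J2
bond 2 →Sf1
bond 3 →J1
bond 4 →I1
bond 5 →I2
bond 6 →I3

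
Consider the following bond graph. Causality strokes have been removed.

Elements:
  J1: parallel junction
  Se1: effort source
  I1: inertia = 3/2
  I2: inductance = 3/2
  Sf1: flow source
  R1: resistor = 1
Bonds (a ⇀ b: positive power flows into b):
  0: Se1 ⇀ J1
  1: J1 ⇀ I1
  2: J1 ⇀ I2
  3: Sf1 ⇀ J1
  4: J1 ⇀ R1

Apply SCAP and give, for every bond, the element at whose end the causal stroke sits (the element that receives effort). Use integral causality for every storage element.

bond 0 stroke at J1  (Se1 fixes effort; stroke away)
bond 3 stroke at Sf1  (source Sf1 imposes f)
bond 1 stroke at I1  (J1: bond 0 brought effort, rest push out)
bond 2 stroke at I2  (J1 effort already set via bond 0)
bond 4 stroke at R1  (0-jn J1 has e-setter on 0)

β0 →J1
β1 →I1
β2 →I2
β3 →Sf1
β4 →R1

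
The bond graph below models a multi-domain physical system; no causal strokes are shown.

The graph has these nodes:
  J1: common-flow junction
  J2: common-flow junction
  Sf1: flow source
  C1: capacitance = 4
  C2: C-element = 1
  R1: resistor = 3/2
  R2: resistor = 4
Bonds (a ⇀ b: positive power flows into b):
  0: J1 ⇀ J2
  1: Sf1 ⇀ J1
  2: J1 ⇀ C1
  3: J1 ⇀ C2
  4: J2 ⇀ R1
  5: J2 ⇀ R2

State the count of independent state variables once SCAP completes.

#1 |Sf1  (Sf1: flow source, stroke at near end)
#0 |J1  (1-jn J1 has f-setter on 1)
#2 |J1  (J1: bond 1 brought flow, rest push out)
#3 |J1  (common-f at J1 fixed by 1)
#4 |J2  (J2: bond 0 brought flow, rest push out)
#5 |J2  (J2 flow already set via bond 0)

2  (C1, C2 all integral)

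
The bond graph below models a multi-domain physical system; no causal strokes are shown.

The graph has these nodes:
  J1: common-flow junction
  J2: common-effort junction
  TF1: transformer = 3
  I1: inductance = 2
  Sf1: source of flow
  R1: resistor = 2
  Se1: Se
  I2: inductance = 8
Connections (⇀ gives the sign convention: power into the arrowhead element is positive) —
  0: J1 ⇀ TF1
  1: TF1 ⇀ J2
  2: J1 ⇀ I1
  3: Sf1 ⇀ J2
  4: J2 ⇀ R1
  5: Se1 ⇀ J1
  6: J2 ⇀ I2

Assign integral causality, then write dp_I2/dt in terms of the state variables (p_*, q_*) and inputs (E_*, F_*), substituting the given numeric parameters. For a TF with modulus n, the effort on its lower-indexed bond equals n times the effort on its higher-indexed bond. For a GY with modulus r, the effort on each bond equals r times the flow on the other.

dp_I2/dt = 2*F_Sf1 + 3*p_I1 - p_I2/4

b3 stroke→Sf1  (Sf1 (Sf) sets flow on bond)
b5 stroke→J1  (Se1: effort source, stroke at far end)
b2 stroke→I1  (prefer integral on I1)
b0 stroke→J1  (J1: bond 2 brought flow, rest push out)
b1 stroke→TF1  (through TF1, causality passes straight; one stroke at TF1)
b6 stroke→I2  (I2 outputs flow p/I2)
b4 stroke→J2  (J2: last free bond brings effort in)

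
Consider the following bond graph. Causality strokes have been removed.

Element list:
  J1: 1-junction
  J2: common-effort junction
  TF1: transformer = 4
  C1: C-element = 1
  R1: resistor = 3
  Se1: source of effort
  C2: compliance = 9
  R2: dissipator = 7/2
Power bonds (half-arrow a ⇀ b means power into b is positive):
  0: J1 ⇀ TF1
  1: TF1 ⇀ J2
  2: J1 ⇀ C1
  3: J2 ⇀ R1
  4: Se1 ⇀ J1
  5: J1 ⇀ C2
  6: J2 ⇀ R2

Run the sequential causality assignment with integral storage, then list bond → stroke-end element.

#4 stroke→J1  (source Se1 imposes e)
#2 stroke→J1  (C1 integral (e out))
#5 stroke→J1  (C2 integral (e out))
#0 stroke→TF1  (only one flow-in slot at J1)
#1 stroke→J2  (TF1: transformer flips bond 0)
#3 stroke→R1  (common-e at J2 fixed by 1)
#6 stroke→R2  (J2: bond 1 brought effort, rest push out)

#0 |TF1
#1 |J2
#2 |J1
#3 |R1
#4 |J1
#5 |J1
#6 |R2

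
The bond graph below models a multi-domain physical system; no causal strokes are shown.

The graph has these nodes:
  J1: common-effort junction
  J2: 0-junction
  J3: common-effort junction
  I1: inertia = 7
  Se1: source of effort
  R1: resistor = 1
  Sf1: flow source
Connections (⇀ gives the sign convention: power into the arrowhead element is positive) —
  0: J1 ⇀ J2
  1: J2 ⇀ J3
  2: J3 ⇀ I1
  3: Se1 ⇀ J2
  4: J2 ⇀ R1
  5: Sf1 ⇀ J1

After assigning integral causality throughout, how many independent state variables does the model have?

1  (I1 all integral)

b3 →J2  (Se1: effort source, stroke at far end)
b5 →Sf1  (Sf1 (Sf) sets flow on bond)
b0 →J1  (J1 needs exactly one e-in)
b1 →J3  (J2: bond 3 brought effort, rest push out)
b4 →R1  (J2 effort already set via bond 3)
b2 →I1  (J3 effort already set via bond 1)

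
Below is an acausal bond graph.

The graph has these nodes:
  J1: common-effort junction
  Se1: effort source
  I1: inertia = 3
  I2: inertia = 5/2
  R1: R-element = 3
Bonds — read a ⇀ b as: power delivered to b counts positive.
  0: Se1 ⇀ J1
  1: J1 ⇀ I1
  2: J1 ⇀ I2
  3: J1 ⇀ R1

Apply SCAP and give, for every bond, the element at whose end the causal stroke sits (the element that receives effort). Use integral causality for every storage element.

bond 0 |J1
bond 1 |I1
bond 2 |I2
bond 3 |R1

bond 0 stroke at J1  (Se1 (Se) sets effort on bond)
bond 1 stroke at I1  (common-e at J1 fixed by 0)
bond 2 stroke at I2  (J1: bond 0 brought effort, rest push out)
bond 3 stroke at R1  (J1 effort already set via bond 0)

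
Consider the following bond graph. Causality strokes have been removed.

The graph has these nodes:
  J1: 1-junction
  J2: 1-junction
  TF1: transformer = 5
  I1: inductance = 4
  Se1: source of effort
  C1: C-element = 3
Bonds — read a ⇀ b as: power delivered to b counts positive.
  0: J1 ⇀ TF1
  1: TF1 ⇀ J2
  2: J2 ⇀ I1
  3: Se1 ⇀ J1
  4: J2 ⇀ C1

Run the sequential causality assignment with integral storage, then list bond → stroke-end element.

b3 |J1  (Se1 fixes effort; stroke away)
b0 |TF1  (closing 1-jn rule on J1)
b1 |J2  (TF1: transformer flips bond 0)
b2 |I1  (I1 outputs flow p/I1)
b4 |J2  (1-jn J2 has f-setter on 2)

β0 stroke at TF1
β1 stroke at J2
β2 stroke at I1
β3 stroke at J1
β4 stroke at J2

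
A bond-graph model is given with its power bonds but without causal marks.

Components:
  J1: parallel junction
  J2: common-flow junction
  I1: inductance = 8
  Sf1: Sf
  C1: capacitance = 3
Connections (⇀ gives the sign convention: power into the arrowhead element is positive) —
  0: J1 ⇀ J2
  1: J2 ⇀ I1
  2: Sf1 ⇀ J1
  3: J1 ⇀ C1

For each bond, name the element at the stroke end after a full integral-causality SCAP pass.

bond 0 |J2
bond 1 |I1
bond 2 |Sf1
bond 3 |J1

b2 stroke at Sf1  (Sf1 fixes flow; stroke at Sf1)
b1 stroke at I1  (I1 integral (f out))
b0 stroke at J2  (J2: bond 1 brought flow, rest push out)
b3 stroke at J1  (only one effort-in slot at J1)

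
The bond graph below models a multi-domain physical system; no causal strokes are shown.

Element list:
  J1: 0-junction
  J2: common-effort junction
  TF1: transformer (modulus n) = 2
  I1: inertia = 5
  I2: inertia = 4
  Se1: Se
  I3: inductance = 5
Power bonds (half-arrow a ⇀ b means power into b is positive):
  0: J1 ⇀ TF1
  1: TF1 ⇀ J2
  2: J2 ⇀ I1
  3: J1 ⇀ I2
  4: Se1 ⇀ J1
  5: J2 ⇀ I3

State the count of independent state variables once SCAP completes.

3  (I1, I2, I3 all integral)

bond 4 |J1  (Se1 (Se) sets effort on bond)
bond 0 |TF1  (J1: bond 4 brought effort, rest push out)
bond 3 |I2  (J1: bond 4 brought effort, rest push out)
bond 1 |J2  (through TF1, causality passes straight; one stroke at TF1)
bond 2 |I1  (0-jn J2 has e-setter on 1)
bond 5 |I3  (J2: bond 1 brought effort, rest push out)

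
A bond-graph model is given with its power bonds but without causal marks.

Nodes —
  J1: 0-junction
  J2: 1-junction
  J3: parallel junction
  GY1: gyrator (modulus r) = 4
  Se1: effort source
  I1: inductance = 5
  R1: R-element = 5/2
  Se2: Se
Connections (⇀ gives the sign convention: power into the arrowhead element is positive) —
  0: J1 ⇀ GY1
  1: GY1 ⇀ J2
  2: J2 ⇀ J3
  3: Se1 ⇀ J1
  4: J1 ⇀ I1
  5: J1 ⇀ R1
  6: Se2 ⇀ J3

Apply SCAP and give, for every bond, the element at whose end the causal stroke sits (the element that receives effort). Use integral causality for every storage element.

#0 stroke→GY1
#1 stroke→GY1
#2 stroke→J2
#3 stroke→J1
#4 stroke→I1
#5 stroke→R1
#6 stroke→J3

b3 |J1  (Se1 fixes effort; stroke away)
b6 |J3  (Se2 fixes effort; stroke away)
b0 |GY1  (common-e at J1 fixed by 3)
b4 |I1  (common-e at J1 fixed by 3)
b5 |R1  (J1 effort already set via bond 3)
b2 |J2  (common-e at J3 fixed by 6)
b1 |GY1  (GY1: gyrator matches bond 0)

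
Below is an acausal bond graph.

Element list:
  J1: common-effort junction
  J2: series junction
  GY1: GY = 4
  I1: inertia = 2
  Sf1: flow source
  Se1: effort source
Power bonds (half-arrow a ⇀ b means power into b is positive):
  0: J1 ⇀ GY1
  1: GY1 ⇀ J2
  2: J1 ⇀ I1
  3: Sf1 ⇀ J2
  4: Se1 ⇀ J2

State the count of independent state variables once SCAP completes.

β3 stroke at Sf1  (Sf1: flow source, stroke at near end)
β4 stroke at J2  (Se1: effort source, stroke at far end)
β1 stroke at J2  (common-f at J2 fixed by 3)
β0 stroke at J1  (GY GY1: same side as bond 1)
β2 stroke at I1  (common-e at J1 fixed by 0)

1  (I1 all integral)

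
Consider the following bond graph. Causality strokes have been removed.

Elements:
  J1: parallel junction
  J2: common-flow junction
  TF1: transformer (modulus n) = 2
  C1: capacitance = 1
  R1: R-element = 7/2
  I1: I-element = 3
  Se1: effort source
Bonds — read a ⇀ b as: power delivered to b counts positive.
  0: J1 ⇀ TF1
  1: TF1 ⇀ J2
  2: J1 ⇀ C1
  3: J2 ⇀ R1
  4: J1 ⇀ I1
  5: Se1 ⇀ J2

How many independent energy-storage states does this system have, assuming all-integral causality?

β5 |J2  (Se1: effort source, stroke at far end)
β2 |J1  (prefer integral on C1)
β0 |TF1  (common-e at J1 fixed by 2)
β4 |I1  (J1 effort already set via bond 2)
β1 |J2  (TF1: transformer flips bond 0)
β3 |R1  (J2 needs exactly one f-in)

2  (C1, I1 all integral)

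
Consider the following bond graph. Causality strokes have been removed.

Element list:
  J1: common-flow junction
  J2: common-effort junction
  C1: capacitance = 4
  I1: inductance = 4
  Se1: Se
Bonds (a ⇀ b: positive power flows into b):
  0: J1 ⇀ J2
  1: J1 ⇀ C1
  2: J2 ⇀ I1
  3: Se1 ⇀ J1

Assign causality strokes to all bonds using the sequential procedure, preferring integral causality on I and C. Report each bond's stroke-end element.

β3 stroke→J1  (source Se1 imposes e)
β1 stroke→J1  (C1 outputs effort q/C1)
β0 stroke→J2  (J1 needs exactly one f-in)
β2 stroke→I1  (0-jn J2 has e-setter on 0)

#0 stroke at J2
#1 stroke at J1
#2 stroke at I1
#3 stroke at J1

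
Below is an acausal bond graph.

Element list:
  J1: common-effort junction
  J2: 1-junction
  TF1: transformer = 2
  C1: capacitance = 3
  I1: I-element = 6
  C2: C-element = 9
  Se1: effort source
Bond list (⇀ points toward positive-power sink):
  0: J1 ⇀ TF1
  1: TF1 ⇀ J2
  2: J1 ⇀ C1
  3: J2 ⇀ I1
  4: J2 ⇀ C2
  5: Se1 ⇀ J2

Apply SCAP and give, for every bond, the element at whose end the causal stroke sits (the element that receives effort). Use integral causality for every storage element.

bond 0 stroke→TF1
bond 1 stroke→J2
bond 2 stroke→J1
bond 3 stroke→I1
bond 4 stroke→J2
bond 5 stroke→J2

bond 5 |J2  (Se1: effort source, stroke at far end)
bond 2 |J1  (C1: C, integral causality)
bond 0 |TF1  (common-e at J1 fixed by 2)
bond 1 |J2  (through TF1, causality passes straight; one stroke at TF1)
bond 3 |I1  (I1 integral (f out))
bond 4 |J2  (J2 flow already set via bond 3)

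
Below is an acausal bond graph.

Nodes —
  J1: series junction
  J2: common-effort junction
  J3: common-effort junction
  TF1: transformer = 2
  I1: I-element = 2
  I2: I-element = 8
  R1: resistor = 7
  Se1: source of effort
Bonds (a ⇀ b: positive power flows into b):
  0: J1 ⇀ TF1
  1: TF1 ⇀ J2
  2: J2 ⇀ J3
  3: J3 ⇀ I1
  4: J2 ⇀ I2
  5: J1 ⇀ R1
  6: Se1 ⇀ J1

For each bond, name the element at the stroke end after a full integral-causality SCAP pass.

b6 stroke at J1  (source Se1 imposes e)
b3 stroke at I1  (I1 outputs flow p/I1)
b2 stroke at J3  (closing 0-jn rule on J3)
b4 stroke at I2  (prefer integral on I2)
b1 stroke at J2  (closing 0-jn rule on J2)
b0 stroke at TF1  (TF1 one-in-one-out from 1)
b5 stroke at J1  (common-f at J1 fixed by 0)

b0 stroke→TF1
b1 stroke→J2
b2 stroke→J3
b3 stroke→I1
b4 stroke→I2
b5 stroke→J1
b6 stroke→J1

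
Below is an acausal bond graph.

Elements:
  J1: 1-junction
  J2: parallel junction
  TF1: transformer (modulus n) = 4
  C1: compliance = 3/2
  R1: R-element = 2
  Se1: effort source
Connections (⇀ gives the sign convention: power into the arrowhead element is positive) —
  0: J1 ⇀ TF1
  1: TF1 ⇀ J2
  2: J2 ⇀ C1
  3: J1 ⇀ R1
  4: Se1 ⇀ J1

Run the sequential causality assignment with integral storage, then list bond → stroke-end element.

#0 stroke at J1
#1 stroke at TF1
#2 stroke at J2
#3 stroke at R1
#4 stroke at J1

β4 |J1  (Se1: effort source, stroke at far end)
β2 |J2  (prefer integral on C1)
β1 |TF1  (common-e at J2 fixed by 2)
β0 |J1  (through TF1, causality passes straight; one stroke at TF1)
β3 |R1  (closing 1-jn rule on J1)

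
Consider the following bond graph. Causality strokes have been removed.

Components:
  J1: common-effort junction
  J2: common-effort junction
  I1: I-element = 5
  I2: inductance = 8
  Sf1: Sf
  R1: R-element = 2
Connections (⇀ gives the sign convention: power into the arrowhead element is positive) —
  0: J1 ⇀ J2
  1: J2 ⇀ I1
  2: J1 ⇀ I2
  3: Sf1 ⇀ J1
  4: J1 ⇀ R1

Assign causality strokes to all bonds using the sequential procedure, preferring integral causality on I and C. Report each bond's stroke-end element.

bond 3 →Sf1  (Sf1 (Sf) sets flow on bond)
bond 1 →I1  (I1 outputs flow p/I1)
bond 0 →J2  (J2: last free bond brings effort in)
bond 2 →I2  (I2 integral (f out))
bond 4 →J1  (J1 needs exactly one e-in)

bond 0 stroke at J2
bond 1 stroke at I1
bond 2 stroke at I2
bond 3 stroke at Sf1
bond 4 stroke at J1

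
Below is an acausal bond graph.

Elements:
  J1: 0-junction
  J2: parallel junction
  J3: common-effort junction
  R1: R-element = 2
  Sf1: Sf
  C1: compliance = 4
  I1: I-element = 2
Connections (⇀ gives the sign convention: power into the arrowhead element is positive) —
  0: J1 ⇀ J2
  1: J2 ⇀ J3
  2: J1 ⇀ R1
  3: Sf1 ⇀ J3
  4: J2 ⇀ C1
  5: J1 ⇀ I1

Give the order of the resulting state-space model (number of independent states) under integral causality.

bond 3 |Sf1  (source Sf1 imposes f)
bond 1 |J3  (J3 needs exactly one e-in)
bond 4 |J2  (prefer integral on C1)
bond 0 |J1  (J2 effort already set via bond 4)
bond 2 |R1  (J1: bond 0 brought effort, rest push out)
bond 5 |I1  (0-jn J1 has e-setter on 0)

2  (C1, I1 all integral)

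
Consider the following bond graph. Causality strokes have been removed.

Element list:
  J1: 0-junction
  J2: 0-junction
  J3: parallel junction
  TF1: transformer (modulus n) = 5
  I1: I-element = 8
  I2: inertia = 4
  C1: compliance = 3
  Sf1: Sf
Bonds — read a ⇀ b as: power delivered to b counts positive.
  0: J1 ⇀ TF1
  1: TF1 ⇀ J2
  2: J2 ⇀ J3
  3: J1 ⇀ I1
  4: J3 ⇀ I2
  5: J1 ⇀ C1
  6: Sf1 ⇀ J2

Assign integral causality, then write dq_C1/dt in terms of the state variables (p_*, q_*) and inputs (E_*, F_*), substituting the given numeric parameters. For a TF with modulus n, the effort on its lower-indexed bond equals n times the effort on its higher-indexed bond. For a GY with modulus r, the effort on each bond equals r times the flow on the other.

dq_C1/dt = F_Sf1/5 - p_I1/8 - p_I2/20

b6 |Sf1  (Sf1 fixes flow; stroke at Sf1)
b3 |I1  (I1: I, integral causality)
b4 |I2  (I2: I, integral causality)
b2 |J3  (only one effort-in slot at J3)
b1 |J2  (J2: last free bond brings effort in)
b0 |TF1  (TF1 one-in-one-out from 1)
b5 |J1  (J1 needs exactly one e-in)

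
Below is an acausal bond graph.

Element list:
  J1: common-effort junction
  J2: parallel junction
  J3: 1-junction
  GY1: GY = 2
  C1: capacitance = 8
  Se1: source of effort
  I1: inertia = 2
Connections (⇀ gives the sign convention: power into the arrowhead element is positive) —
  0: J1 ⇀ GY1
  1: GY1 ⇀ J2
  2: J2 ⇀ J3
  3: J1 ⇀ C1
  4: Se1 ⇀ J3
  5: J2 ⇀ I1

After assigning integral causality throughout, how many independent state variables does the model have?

2  (C1, I1 all integral)

bond 4 →J3  (Se1 (Se) sets effort on bond)
bond 2 →J2  (J3 needs exactly one f-in)
bond 1 →GY1  (J2: bond 2 brought effort, rest push out)
bond 5 →I1  (J2: bond 2 brought effort, rest push out)
bond 0 →GY1  (GY1 both-in/both-out from 1)
bond 3 →J1  (J1 needs exactly one e-in)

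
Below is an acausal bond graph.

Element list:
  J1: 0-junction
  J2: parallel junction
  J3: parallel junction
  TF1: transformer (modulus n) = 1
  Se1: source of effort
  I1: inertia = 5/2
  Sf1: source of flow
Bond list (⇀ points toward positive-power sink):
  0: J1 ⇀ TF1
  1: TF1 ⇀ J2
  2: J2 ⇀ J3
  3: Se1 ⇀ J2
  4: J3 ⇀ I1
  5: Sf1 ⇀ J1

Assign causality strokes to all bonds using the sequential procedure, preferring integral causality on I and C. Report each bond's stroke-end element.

#3 stroke→J2  (Se1 fixes effort; stroke away)
#5 stroke→Sf1  (Sf1 (Sf) sets flow on bond)
#0 stroke→J1  (J1 needs exactly one e-in)
#1 stroke→TF1  (J2 effort already set via bond 3)
#2 stroke→J3  (J2 effort already set via bond 3)
#4 stroke→I1  (common-e at J3 fixed by 2)

bond 0 stroke at J1
bond 1 stroke at TF1
bond 2 stroke at J3
bond 3 stroke at J2
bond 4 stroke at I1
bond 5 stroke at Sf1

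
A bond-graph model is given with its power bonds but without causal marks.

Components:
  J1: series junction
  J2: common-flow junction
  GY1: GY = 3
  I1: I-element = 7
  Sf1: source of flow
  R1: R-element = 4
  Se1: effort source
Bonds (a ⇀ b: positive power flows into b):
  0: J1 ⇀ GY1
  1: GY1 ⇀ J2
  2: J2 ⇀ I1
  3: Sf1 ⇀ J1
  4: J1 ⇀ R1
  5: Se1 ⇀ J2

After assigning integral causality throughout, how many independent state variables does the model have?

1  (I1 all integral)

b3 stroke at Sf1  (Sf1 (Sf) sets flow on bond)
b5 stroke at J2  (source Se1 imposes e)
b0 stroke at J1  (J1: bond 3 brought flow, rest push out)
b4 stroke at J1  (J1 flow already set via bond 3)
b1 stroke at J2  (through GY1, causality inverts; strokes same side of GY1)
b2 stroke at I1  (only one flow-in slot at J2)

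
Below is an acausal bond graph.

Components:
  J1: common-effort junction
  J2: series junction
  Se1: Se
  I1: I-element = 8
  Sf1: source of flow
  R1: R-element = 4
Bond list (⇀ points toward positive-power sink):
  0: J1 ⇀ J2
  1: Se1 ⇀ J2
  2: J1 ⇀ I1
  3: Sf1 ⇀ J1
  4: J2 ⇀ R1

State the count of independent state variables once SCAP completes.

1  (I1 all integral)

#1 |J2  (source Se1 imposes e)
#3 |Sf1  (Sf1 fixes flow; stroke at Sf1)
#2 |I1  (I1: I, integral causality)
#0 |J1  (closing 0-jn rule on J1)
#4 |J2  (common-f at J2 fixed by 0)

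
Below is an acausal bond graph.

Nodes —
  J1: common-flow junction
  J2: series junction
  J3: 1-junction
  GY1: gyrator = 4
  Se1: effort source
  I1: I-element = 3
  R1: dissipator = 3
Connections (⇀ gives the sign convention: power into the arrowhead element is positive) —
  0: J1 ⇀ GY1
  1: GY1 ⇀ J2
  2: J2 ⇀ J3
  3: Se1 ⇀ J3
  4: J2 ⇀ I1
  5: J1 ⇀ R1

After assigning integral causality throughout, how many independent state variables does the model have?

β3 |J3  (Se1: effort source, stroke at far end)
β2 |J2  (J3: last free bond brings flow in)
β4 |I1  (I1: I, integral causality)
β1 |J2  (common-f at J2 fixed by 4)
β0 |J1  (GY GY1: same side as bond 1)
β5 |R1  (closing 1-jn rule on J1)

1  (I1 all integral)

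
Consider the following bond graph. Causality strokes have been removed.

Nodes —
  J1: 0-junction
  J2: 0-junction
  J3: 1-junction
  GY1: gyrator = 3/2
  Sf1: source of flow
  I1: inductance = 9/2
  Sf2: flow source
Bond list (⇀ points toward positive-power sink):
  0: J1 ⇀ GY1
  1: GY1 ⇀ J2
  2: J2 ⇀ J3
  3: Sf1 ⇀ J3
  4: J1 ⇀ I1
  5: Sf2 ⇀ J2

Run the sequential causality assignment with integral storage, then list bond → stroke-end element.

bond 0 stroke at J1
bond 1 stroke at J2
bond 2 stroke at J3
bond 3 stroke at Sf1
bond 4 stroke at I1
bond 5 stroke at Sf2

b3 stroke→Sf1  (source Sf1 imposes f)
b5 stroke→Sf2  (source Sf2 imposes f)
b2 stroke→J3  (J3: bond 3 brought flow, rest push out)
b1 stroke→J2  (J2: last free bond brings effort in)
b0 stroke→J1  (GY GY1: same side as bond 1)
b4 stroke→I1  (J1 effort already set via bond 0)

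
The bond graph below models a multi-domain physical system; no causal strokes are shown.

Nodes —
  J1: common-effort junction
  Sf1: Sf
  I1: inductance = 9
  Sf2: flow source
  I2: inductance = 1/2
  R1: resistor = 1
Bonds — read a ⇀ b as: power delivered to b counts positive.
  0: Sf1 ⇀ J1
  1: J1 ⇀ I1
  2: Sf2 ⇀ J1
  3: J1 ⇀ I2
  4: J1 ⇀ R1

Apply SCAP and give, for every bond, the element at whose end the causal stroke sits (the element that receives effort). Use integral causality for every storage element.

#0 →Sf1
#1 →I1
#2 →Sf2
#3 →I2
#4 →J1

bond 0 |Sf1  (source Sf1 imposes f)
bond 2 |Sf2  (Sf2 fixes flow; stroke at Sf2)
bond 1 |I1  (I1 outputs flow p/I1)
bond 3 |I2  (prefer integral on I2)
bond 4 |J1  (J1 needs exactly one e-in)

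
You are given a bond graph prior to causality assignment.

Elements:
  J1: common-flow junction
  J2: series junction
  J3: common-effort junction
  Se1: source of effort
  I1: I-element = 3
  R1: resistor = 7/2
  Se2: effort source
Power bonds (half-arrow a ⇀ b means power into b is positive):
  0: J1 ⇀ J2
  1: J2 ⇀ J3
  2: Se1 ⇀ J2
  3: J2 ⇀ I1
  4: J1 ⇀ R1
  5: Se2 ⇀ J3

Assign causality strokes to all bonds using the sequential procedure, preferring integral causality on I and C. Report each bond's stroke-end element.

#2 stroke at J2  (Se1 (Se) sets effort on bond)
#5 stroke at J3  (Se2 (Se) sets effort on bond)
#1 stroke at J2  (common-e at J3 fixed by 5)
#3 stroke at I1  (I1 outputs flow p/I1)
#0 stroke at J2  (J2: bond 3 brought flow, rest push out)
#4 stroke at J1  (J1 flow already set via bond 0)

#0 stroke→J2
#1 stroke→J2
#2 stroke→J2
#3 stroke→I1
#4 stroke→J1
#5 stroke→J3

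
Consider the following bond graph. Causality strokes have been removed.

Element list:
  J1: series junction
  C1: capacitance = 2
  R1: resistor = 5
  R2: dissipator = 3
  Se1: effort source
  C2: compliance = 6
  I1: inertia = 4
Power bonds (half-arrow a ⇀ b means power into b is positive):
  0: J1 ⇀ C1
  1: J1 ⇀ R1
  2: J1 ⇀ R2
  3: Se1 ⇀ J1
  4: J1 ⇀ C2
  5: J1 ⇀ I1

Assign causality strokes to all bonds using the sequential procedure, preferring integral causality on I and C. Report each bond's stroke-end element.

β0 |J1
β1 |J1
β2 |J1
β3 |J1
β4 |J1
β5 |I1

#3 →J1  (Se1 (Se) sets effort on bond)
#0 →J1  (C1 outputs effort q/C1)
#4 →J1  (C2 integral (e out))
#5 →I1  (I1 integral (f out))
#1 →J1  (J1 flow already set via bond 5)
#2 →J1  (1-jn J1 has f-setter on 5)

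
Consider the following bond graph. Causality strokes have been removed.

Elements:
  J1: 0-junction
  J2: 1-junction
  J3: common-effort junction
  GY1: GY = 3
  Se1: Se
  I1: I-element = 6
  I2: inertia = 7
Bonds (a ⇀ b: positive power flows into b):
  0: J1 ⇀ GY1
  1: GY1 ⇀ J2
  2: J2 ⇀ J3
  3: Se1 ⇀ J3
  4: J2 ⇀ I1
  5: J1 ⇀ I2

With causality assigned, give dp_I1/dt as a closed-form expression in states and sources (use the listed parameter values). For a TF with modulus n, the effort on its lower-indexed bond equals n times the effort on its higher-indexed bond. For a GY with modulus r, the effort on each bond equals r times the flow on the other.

dp_I1/dt = -E_Se1 - 3*p_I2/7

β3 →J3  (source Se1 imposes e)
β2 →J2  (0-jn J3 has e-setter on 3)
β4 →I1  (I1 integral (f out))
β1 →J2  (1-jn J2 has f-setter on 4)
β0 →J1  (GY GY1: same side as bond 1)
β5 →I2  (0-jn J1 has e-setter on 0)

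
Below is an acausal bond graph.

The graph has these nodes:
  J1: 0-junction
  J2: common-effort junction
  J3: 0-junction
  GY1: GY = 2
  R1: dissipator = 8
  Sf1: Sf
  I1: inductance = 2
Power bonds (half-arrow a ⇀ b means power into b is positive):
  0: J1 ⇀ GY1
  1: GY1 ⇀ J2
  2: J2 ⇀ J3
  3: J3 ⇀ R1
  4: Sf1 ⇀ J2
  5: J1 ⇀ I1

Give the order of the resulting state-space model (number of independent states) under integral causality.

1  (I1 all integral)

β4 stroke→Sf1  (Sf1 fixes flow; stroke at Sf1)
β5 stroke→I1  (I1: I, integral causality)
β0 stroke→J1  (J1: last free bond brings effort in)
β1 stroke→J2  (GY1: gyrator matches bond 0)
β2 stroke→J3  (common-e at J2 fixed by 1)
β3 stroke→R1  (J3: bond 2 brought effort, rest push out)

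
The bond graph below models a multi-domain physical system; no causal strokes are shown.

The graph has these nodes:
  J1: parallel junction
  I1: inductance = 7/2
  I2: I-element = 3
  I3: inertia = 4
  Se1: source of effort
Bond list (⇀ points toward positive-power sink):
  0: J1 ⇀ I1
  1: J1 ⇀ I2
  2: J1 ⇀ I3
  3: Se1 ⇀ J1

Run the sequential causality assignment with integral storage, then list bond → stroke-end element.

bond 0 stroke at I1
bond 1 stroke at I2
bond 2 stroke at I3
bond 3 stroke at J1

bond 3 stroke at J1  (Se1 fixes effort; stroke away)
bond 0 stroke at I1  (J1: bond 3 brought effort, rest push out)
bond 1 stroke at I2  (common-e at J1 fixed by 3)
bond 2 stroke at I3  (common-e at J1 fixed by 3)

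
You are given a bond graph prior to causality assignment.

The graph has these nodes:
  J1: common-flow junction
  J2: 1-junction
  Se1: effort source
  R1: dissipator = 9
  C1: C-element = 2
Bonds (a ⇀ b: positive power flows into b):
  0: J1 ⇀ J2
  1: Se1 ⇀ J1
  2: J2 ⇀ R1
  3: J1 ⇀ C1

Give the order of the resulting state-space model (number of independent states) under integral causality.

b1 |J1  (Se1: effort source, stroke at far end)
b3 |J1  (C1: C, integral causality)
b0 |J2  (J1: last free bond brings flow in)
b2 |R1  (only one flow-in slot at J2)

1  (C1 all integral)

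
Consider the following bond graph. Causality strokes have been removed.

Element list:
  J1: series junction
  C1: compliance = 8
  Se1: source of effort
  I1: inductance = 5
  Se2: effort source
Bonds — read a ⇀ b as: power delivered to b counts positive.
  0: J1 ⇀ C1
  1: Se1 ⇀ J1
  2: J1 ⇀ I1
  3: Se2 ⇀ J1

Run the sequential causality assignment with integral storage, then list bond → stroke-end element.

β1 stroke→J1  (Se1 fixes effort; stroke away)
β3 stroke→J1  (Se2: effort source, stroke at far end)
β0 stroke→J1  (C1 integral (e out))
β2 stroke→I1  (only one flow-in slot at J1)

#0 →J1
#1 →J1
#2 →I1
#3 →J1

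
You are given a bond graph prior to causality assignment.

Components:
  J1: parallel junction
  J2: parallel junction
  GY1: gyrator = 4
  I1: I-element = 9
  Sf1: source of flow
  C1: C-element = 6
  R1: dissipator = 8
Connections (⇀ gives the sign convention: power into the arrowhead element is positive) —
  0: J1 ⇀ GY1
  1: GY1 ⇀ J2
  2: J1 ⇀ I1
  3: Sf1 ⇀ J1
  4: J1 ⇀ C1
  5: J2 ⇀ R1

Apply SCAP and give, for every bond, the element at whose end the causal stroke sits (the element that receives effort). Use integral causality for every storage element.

β0 stroke at GY1
β1 stroke at GY1
β2 stroke at I1
β3 stroke at Sf1
β4 stroke at J1
β5 stroke at J2

bond 3 |Sf1  (Sf1: flow source, stroke at near end)
bond 2 |I1  (I1 integral (f out))
bond 4 |J1  (C1: C, integral causality)
bond 0 |GY1  (0-jn J1 has e-setter on 4)
bond 1 |GY1  (GY1: gyrator matches bond 0)
bond 5 |J2  (only one effort-in slot at J2)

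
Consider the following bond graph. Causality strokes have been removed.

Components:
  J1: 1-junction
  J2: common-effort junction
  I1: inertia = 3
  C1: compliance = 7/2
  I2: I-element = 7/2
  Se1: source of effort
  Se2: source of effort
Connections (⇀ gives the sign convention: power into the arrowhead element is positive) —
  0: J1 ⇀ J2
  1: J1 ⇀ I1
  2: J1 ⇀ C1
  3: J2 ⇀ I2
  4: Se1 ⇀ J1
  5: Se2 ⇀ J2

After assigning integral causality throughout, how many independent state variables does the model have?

b4 stroke→J1  (Se1 (Se) sets effort on bond)
b5 stroke→J2  (Se2 fixes effort; stroke away)
b0 stroke→J1  (0-jn J2 has e-setter on 5)
b3 stroke→I2  (J2 effort already set via bond 5)
b1 stroke→I1  (prefer integral on I1)
b2 stroke→J1  (common-f at J1 fixed by 1)

3  (C1, I1, I2 all integral)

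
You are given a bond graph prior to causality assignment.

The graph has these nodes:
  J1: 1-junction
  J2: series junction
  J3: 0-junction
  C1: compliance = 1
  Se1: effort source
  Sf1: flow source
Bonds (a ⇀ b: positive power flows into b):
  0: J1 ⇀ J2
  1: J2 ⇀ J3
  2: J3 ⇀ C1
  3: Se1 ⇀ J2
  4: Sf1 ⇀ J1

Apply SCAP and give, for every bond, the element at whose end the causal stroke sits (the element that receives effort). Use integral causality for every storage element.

β0 stroke at J1
β1 stroke at J2
β2 stroke at J3
β3 stroke at J2
β4 stroke at Sf1

#3 stroke→J2  (Se1 (Se) sets effort on bond)
#4 stroke→Sf1  (Sf1 (Sf) sets flow on bond)
#0 stroke→J1  (J1: bond 4 brought flow, rest push out)
#1 stroke→J2  (J2 flow already set via bond 0)
#2 stroke→J3  (J3 needs exactly one e-in)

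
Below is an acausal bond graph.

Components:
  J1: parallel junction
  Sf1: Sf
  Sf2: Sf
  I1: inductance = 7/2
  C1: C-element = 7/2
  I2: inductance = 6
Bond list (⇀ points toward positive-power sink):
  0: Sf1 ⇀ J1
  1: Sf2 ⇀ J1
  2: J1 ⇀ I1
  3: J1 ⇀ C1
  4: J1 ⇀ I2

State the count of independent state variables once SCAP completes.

3  (C1, I1, I2 all integral)

bond 0 |Sf1  (Sf1 fixes flow; stroke at Sf1)
bond 1 |Sf2  (Sf2: flow source, stroke at near end)
bond 2 |I1  (I1: I, integral causality)
bond 3 |J1  (C1: C, integral causality)
bond 4 |I2  (0-jn J1 has e-setter on 3)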